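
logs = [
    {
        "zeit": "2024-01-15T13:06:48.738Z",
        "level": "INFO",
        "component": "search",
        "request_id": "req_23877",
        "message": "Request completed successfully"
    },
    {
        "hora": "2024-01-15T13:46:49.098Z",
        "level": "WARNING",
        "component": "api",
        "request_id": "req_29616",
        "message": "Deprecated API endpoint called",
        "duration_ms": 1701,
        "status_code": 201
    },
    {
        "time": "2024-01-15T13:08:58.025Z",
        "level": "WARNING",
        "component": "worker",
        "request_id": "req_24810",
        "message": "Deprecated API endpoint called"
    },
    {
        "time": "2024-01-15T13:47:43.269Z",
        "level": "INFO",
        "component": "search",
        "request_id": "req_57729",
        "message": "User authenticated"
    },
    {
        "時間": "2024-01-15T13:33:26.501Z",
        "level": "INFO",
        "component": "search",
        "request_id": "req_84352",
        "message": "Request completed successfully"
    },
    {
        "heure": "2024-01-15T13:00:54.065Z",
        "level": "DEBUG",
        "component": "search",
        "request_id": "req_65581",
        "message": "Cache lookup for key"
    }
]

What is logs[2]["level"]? "WARNING"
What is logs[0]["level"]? "INFO"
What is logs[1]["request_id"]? "req_29616"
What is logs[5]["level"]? "DEBUG"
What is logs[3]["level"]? "INFO"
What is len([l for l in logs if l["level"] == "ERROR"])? 0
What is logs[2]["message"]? "Deprecated API endpoint called"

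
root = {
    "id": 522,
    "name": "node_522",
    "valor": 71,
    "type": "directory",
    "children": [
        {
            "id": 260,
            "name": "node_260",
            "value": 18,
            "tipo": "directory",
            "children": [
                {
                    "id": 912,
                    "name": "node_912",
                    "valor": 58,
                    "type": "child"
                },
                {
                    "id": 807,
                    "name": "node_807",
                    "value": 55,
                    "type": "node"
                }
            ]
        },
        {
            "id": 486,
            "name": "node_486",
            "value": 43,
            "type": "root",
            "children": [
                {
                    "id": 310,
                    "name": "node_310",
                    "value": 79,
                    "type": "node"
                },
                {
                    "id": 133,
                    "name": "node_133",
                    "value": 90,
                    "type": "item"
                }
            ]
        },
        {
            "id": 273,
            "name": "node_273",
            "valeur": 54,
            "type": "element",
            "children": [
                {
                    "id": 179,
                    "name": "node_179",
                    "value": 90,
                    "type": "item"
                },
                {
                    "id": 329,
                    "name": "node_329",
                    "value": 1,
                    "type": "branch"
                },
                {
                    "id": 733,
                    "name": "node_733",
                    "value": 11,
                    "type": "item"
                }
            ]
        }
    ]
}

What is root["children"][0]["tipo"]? "directory"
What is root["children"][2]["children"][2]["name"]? "node_733"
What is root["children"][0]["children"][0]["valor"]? 58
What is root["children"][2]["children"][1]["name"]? "node_329"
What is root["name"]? "node_522"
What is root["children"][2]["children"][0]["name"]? "node_179"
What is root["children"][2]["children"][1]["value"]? 1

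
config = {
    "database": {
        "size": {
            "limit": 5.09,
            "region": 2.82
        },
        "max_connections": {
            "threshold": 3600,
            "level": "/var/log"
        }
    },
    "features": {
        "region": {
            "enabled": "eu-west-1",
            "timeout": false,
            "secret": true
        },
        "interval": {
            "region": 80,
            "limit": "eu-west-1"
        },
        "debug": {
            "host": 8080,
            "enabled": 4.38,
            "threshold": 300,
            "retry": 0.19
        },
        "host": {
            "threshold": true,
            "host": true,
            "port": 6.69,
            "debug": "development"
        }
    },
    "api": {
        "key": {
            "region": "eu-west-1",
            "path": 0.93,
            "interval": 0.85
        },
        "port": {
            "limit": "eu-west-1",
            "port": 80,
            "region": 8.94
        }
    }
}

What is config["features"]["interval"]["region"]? 80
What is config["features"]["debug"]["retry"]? 0.19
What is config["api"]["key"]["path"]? 0.93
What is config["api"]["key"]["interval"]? 0.85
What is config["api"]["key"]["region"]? "eu-west-1"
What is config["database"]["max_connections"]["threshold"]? 3600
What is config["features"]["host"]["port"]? 6.69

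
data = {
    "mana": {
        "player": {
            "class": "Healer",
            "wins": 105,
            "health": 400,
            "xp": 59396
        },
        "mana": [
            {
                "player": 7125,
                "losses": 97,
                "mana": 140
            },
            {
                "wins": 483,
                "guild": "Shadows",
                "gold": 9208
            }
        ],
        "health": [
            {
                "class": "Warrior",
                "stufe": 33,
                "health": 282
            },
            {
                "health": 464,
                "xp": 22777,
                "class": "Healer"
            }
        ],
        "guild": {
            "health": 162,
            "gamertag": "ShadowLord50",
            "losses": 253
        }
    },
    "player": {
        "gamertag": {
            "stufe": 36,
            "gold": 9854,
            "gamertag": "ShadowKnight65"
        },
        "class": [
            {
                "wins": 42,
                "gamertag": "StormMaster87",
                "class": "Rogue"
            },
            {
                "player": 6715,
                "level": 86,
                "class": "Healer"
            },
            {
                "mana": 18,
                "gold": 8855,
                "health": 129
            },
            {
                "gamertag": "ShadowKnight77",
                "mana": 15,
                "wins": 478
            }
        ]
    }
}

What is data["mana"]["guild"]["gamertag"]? "ShadowLord50"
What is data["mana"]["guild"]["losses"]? 253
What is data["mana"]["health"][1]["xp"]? 22777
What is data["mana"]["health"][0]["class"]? "Warrior"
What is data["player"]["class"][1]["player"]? 6715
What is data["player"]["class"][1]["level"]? 86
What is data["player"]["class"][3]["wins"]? 478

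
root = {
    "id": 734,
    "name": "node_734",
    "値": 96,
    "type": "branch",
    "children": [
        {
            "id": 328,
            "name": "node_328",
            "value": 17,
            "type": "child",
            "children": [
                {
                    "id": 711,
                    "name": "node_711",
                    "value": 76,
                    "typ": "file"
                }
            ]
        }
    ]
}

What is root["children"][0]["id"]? 328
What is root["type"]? "branch"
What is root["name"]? "node_734"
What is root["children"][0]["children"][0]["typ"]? "file"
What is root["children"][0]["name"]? "node_328"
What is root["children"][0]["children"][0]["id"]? 711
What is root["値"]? 96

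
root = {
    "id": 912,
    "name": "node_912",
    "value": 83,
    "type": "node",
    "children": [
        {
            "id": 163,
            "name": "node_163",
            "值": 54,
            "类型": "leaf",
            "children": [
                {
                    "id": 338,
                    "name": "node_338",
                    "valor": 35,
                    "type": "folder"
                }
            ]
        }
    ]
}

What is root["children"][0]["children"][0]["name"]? "node_338"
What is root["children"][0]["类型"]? "leaf"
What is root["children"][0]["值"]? 54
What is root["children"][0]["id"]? 163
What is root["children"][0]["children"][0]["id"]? 338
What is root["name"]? "node_912"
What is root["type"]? "node"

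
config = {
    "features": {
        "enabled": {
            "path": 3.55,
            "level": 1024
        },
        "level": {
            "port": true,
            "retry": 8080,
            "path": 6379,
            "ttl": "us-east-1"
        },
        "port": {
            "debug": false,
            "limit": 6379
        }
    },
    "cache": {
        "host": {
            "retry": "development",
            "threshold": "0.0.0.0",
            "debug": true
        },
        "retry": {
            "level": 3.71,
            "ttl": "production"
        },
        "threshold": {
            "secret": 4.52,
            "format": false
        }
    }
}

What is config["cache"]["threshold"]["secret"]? 4.52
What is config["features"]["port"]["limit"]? 6379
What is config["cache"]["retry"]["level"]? 3.71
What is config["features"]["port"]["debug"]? False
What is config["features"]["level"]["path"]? 6379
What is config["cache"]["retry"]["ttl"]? "production"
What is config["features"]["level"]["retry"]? 8080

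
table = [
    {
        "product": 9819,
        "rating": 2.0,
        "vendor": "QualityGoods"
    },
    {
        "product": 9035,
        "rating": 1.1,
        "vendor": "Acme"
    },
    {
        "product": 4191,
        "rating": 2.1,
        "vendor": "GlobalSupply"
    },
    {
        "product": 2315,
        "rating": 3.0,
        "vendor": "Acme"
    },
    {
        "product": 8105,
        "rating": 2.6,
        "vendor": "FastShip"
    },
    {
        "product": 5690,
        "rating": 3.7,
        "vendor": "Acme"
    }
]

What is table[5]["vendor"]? "Acme"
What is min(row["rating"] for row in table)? 1.1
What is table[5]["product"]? 5690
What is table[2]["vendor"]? "GlobalSupply"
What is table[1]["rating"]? 1.1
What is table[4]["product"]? 8105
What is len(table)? 6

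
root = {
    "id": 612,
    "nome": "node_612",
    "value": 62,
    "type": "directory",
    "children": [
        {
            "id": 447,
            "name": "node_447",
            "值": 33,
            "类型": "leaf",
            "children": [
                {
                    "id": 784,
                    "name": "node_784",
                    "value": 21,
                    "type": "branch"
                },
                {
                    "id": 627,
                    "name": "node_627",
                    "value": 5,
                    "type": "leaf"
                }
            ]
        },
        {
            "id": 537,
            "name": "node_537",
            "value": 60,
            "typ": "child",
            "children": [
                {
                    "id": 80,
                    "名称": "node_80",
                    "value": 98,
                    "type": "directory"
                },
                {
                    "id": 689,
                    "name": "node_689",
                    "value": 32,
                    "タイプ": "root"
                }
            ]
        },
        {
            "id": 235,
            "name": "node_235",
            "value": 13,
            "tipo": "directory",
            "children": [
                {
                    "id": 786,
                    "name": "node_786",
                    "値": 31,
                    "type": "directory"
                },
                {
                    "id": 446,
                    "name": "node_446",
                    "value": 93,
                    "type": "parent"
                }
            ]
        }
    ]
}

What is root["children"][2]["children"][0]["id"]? 786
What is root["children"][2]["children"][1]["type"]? "parent"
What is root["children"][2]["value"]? 13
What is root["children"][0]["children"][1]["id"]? 627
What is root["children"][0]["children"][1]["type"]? "leaf"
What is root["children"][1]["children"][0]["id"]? 80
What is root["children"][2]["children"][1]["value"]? 93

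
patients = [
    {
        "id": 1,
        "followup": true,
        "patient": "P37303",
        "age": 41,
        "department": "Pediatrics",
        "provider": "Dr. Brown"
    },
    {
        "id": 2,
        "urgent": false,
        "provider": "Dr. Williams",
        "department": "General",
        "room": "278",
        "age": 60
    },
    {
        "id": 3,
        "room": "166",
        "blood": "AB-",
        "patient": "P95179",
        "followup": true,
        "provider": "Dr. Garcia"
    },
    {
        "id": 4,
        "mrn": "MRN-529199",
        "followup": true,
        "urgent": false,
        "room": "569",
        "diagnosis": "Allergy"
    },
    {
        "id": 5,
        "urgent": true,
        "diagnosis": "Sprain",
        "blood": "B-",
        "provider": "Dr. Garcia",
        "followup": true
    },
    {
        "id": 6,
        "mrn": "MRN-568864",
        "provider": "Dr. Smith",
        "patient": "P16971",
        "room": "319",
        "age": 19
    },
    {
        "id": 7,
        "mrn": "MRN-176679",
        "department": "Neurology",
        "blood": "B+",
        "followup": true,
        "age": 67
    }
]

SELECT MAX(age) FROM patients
67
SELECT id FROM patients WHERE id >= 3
[3, 4, 5, 6, 7]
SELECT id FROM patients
[1, 2, 3, 4, 5, 6, 7]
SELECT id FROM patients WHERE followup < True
[]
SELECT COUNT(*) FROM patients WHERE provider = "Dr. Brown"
1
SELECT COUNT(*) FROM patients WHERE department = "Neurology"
1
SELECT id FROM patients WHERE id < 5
[1, 2, 3, 4]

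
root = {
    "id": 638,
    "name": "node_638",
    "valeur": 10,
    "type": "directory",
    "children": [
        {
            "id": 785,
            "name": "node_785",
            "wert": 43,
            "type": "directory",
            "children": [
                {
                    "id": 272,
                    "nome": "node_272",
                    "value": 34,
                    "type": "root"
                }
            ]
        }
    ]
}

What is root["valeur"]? 10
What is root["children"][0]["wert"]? 43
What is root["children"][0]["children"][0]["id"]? 272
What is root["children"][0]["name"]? "node_785"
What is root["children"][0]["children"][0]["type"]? "root"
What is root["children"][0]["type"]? "directory"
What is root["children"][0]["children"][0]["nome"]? "node_272"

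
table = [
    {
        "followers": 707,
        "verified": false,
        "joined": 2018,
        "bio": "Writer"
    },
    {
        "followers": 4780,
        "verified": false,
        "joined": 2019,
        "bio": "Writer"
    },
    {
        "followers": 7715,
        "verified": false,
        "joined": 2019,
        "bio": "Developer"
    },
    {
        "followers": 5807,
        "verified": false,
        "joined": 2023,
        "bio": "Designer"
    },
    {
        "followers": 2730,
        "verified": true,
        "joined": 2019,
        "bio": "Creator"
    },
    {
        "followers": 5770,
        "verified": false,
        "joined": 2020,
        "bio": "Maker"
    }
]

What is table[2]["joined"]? 2019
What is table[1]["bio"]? "Writer"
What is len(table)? 6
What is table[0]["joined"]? 2018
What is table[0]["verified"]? False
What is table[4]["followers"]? 2730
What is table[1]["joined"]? 2019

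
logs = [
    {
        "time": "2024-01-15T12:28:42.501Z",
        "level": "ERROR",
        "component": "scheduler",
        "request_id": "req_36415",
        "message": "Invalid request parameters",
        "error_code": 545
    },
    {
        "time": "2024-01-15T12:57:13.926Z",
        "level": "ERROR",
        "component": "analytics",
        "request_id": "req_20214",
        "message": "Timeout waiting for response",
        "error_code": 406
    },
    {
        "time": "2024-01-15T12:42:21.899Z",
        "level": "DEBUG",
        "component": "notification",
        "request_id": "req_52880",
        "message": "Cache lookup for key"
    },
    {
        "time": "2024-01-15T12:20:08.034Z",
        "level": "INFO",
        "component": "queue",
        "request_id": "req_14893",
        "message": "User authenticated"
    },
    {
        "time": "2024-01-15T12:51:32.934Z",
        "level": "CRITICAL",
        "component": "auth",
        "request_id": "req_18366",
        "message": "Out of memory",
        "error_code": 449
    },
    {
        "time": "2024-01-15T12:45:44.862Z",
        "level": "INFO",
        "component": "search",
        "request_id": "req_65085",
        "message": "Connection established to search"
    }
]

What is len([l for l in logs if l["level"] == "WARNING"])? 0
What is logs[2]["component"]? "notification"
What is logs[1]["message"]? "Timeout waiting for response"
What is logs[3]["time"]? "2024-01-15T12:20:08.034Z"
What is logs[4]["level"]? "CRITICAL"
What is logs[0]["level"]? "ERROR"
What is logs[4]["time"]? "2024-01-15T12:51:32.934Z"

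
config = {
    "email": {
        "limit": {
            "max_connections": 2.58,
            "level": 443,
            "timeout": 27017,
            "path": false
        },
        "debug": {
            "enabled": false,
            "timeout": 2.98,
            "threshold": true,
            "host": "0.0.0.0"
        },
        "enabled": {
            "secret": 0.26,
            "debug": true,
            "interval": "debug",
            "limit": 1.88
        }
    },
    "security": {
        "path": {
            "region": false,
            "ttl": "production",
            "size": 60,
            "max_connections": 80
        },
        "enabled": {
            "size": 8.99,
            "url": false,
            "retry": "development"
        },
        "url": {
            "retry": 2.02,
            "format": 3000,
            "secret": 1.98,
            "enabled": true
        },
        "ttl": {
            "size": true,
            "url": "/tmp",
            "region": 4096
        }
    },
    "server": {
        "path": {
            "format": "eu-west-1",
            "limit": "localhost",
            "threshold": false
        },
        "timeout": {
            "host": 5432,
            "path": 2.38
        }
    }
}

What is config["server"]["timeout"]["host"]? 5432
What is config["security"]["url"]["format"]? 3000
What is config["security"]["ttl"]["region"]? 4096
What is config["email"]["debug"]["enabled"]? False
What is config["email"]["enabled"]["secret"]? 0.26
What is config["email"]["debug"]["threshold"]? True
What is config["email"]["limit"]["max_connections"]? 2.58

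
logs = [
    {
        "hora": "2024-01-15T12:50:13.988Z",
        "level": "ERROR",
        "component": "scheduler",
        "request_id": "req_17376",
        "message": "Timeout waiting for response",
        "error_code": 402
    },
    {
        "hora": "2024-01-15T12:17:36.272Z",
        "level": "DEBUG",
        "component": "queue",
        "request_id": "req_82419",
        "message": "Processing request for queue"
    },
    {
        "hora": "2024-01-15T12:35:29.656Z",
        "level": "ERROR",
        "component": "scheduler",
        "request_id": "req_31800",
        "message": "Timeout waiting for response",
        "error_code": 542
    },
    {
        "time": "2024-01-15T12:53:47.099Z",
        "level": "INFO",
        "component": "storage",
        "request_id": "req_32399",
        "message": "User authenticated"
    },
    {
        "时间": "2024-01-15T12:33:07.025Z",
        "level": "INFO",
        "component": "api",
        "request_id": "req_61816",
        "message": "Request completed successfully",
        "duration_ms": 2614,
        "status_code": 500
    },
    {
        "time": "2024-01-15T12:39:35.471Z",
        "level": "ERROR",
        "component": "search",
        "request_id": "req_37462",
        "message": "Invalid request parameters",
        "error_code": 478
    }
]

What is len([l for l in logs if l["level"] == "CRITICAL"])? 0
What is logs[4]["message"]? "Request completed successfully"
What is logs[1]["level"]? "DEBUG"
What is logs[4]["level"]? "INFO"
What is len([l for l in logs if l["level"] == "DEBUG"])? 1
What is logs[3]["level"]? "INFO"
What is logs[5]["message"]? "Invalid request parameters"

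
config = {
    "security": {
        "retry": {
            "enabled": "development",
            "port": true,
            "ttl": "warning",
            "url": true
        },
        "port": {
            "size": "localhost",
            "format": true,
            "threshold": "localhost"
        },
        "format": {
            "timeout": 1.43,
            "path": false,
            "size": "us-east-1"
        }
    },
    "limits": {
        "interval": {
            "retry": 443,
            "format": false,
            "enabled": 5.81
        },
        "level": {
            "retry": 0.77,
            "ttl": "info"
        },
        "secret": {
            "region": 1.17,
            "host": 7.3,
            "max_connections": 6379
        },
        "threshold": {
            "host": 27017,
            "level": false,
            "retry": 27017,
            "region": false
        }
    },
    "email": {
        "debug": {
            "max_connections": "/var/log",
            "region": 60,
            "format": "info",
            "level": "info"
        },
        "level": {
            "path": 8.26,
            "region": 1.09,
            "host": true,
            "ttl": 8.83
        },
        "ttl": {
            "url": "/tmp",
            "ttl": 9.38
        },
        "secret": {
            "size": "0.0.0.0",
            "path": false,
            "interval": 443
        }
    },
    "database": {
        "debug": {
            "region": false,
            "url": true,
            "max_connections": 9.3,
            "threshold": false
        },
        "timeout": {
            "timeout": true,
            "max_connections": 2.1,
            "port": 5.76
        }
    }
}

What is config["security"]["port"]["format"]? True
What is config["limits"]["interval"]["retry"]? 443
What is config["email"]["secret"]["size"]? "0.0.0.0"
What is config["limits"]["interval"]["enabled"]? 5.81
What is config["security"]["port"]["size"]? "localhost"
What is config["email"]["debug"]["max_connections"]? "/var/log"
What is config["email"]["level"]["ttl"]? 8.83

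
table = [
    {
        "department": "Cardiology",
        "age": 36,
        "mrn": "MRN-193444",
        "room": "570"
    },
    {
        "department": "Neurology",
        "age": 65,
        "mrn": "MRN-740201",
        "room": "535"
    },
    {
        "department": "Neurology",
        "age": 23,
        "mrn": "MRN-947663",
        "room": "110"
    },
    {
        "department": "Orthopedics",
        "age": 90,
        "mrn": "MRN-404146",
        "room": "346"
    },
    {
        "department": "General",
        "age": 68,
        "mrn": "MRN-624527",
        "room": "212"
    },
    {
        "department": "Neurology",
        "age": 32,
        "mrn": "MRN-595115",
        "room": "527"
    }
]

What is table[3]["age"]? 90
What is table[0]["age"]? 36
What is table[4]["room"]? "212"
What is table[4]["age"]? 68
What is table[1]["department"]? "Neurology"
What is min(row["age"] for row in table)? 23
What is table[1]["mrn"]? "MRN-740201"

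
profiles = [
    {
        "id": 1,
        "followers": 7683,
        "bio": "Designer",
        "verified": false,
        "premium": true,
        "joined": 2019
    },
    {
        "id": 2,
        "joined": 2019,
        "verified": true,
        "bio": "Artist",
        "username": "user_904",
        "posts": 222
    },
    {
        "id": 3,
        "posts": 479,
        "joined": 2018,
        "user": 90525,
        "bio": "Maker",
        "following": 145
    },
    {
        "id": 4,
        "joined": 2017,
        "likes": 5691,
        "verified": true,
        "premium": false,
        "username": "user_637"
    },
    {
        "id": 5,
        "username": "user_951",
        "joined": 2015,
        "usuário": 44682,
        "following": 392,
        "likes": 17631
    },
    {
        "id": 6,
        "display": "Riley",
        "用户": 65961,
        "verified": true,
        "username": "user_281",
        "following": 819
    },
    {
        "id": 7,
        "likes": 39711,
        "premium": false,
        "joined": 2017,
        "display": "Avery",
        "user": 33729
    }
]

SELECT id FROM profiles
[1, 2, 3, 4, 5, 6, 7]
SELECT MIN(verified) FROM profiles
False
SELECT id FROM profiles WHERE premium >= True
[1]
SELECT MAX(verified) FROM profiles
True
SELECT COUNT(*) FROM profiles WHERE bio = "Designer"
1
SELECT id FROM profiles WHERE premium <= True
[1, 4, 7]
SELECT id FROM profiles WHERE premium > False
[1]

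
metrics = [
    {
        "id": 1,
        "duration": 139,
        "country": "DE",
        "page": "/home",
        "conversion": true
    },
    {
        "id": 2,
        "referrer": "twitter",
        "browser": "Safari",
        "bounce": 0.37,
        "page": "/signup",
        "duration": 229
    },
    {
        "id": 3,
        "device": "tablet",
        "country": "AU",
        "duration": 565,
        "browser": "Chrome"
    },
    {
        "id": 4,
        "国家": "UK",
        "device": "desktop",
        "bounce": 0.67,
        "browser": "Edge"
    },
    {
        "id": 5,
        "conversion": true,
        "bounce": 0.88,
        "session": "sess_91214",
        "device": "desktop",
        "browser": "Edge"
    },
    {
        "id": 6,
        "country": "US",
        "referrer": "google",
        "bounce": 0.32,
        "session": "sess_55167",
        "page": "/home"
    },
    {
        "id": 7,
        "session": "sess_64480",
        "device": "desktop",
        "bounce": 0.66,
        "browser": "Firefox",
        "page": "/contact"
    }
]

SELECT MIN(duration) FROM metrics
139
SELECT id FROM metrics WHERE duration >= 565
[3]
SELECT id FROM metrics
[1, 2, 3, 4, 5, 6, 7]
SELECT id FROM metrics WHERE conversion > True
[]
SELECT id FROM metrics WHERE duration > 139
[2, 3]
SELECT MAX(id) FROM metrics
7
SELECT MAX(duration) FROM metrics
565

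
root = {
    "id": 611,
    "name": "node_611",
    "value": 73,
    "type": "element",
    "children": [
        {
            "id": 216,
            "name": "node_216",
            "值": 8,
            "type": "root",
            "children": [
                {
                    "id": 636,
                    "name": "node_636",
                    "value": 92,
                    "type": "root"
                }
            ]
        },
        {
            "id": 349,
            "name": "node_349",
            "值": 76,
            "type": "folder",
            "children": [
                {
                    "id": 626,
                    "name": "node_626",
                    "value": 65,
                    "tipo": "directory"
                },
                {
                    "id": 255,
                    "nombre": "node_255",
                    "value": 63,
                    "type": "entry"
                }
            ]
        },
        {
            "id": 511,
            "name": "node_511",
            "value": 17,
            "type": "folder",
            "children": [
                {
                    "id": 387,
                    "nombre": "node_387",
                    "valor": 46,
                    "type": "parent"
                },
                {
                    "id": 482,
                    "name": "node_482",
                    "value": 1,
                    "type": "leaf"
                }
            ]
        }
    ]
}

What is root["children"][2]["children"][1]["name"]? "node_482"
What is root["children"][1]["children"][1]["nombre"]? "node_255"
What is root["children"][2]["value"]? 17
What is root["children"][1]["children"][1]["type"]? "entry"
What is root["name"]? "node_611"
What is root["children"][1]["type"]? "folder"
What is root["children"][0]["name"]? "node_216"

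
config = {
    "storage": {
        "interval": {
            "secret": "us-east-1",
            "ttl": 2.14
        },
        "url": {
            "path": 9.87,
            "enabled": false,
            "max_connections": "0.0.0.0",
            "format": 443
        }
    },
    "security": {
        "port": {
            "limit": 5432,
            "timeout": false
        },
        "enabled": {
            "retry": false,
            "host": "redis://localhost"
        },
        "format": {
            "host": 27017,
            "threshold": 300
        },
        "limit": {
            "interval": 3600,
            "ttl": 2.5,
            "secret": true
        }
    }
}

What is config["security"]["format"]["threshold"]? 300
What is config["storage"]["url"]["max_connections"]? "0.0.0.0"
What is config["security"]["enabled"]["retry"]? False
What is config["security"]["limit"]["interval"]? 3600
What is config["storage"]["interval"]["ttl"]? 2.14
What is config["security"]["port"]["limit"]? 5432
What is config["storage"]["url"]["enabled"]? False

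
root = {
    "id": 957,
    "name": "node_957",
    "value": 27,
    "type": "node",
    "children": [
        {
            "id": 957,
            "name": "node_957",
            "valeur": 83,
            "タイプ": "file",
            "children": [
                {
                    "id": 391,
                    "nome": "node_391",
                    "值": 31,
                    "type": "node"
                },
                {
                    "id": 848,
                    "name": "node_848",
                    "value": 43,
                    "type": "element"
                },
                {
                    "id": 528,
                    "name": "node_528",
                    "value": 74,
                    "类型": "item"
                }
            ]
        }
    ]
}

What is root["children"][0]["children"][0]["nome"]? "node_391"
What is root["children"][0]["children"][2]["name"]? "node_528"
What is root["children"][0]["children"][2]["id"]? 528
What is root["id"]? 957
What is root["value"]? 27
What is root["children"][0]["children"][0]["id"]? 391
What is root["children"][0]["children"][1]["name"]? "node_848"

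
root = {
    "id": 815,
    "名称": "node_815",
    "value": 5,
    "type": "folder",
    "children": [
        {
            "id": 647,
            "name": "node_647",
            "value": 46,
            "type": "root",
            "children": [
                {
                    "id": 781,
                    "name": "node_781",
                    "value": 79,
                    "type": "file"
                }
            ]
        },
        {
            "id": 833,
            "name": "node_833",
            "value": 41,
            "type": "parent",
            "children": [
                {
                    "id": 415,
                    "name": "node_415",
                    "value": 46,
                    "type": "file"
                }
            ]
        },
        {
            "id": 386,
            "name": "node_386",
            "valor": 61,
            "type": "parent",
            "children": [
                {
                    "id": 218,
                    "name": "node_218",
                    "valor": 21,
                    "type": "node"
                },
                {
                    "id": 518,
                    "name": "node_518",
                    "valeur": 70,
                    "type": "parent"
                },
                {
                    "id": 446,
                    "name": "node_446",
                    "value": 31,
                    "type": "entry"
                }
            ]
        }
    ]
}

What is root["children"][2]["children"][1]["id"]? 518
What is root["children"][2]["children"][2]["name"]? "node_446"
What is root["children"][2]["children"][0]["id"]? 218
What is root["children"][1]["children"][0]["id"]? 415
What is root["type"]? "folder"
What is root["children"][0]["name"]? "node_647"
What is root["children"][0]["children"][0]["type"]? "file"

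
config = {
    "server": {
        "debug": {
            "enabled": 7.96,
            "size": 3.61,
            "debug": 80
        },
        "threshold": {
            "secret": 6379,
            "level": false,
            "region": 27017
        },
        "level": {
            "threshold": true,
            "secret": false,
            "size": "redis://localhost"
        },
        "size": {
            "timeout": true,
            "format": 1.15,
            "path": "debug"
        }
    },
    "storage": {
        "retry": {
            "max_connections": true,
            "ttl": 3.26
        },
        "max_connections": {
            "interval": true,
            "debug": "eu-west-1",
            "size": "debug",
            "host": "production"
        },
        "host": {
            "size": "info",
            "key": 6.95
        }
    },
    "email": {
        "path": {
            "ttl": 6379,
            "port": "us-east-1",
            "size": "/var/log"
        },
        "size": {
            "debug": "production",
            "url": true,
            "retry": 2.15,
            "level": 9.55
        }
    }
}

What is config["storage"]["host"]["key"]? 6.95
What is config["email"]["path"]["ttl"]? 6379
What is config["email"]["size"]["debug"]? "production"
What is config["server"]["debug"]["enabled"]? 7.96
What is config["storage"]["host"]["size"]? "info"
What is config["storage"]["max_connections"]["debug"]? "eu-west-1"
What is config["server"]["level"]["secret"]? False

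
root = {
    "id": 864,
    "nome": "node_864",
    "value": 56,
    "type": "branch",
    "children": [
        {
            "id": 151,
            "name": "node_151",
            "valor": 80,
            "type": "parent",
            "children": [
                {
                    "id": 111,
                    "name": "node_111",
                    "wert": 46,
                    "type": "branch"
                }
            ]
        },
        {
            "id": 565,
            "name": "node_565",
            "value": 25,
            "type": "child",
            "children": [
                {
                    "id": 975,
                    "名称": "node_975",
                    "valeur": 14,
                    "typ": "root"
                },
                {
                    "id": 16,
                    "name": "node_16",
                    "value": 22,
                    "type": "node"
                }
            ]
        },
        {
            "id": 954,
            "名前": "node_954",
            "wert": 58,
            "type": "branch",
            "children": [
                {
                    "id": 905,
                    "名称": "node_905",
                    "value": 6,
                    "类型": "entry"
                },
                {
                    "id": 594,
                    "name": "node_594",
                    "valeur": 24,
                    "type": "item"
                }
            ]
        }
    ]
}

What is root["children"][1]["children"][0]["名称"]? "node_975"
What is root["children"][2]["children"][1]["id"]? 594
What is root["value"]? 56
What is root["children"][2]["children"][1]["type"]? "item"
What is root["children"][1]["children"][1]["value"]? 22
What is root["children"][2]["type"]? "branch"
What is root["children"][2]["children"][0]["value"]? 6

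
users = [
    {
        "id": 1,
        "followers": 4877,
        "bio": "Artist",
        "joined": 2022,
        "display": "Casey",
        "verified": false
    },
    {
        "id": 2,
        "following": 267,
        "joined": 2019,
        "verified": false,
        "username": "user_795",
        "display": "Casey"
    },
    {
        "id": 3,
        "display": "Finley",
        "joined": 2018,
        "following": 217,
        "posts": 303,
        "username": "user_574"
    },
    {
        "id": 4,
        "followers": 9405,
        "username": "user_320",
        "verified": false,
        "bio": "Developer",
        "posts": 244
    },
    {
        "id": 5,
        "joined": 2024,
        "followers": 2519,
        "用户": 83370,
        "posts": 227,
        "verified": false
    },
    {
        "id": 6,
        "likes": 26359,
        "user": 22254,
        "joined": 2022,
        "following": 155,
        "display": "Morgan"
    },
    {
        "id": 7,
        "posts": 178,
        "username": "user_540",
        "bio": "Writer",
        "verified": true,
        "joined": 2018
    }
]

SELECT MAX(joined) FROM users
2024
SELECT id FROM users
[1, 2, 3, 4, 5, 6, 7]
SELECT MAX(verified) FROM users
True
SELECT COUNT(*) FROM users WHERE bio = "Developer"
1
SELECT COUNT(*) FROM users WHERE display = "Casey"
2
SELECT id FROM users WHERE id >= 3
[3, 4, 5, 6, 7]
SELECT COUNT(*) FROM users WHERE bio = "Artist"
1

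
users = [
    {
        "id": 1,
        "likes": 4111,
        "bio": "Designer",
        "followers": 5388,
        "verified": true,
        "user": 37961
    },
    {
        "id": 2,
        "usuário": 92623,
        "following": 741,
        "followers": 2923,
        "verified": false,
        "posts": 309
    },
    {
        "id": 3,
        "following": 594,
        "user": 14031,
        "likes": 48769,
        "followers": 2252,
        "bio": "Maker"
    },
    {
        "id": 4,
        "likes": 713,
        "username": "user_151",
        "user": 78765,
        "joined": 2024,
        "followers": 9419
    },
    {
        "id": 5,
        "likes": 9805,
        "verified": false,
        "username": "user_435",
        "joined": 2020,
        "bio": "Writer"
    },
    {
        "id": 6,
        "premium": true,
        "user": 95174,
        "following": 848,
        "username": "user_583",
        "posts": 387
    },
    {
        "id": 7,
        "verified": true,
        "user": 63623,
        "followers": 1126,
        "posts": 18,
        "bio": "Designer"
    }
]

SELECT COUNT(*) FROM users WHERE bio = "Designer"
2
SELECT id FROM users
[1, 2, 3, 4, 5, 6, 7]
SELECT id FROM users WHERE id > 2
[3, 4, 5, 6, 7]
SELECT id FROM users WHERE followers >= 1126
[1, 2, 3, 4, 7]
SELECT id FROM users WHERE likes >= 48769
[3]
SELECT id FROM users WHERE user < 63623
[1, 3]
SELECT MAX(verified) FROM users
True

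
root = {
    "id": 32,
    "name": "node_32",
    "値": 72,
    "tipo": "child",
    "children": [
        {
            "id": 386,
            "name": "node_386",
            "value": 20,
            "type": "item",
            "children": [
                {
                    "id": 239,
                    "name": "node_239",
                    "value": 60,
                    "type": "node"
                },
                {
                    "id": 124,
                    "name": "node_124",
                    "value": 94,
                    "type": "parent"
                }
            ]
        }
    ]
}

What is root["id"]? 32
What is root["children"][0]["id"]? 386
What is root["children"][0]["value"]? 20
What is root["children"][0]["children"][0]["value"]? 60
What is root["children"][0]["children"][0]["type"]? "node"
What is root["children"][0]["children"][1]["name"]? "node_124"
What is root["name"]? "node_32"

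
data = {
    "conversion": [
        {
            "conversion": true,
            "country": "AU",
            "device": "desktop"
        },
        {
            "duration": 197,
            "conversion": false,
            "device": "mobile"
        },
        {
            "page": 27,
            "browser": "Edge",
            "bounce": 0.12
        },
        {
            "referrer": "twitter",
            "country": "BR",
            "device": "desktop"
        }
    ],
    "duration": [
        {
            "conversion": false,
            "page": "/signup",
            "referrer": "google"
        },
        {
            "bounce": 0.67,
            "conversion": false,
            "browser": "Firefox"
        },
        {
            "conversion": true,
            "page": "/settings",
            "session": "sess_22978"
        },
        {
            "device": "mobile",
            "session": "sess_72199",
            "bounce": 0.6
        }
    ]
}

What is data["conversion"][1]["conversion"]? False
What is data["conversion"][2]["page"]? 27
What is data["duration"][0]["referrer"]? "google"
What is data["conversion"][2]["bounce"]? 0.12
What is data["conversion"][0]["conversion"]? True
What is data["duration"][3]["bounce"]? 0.6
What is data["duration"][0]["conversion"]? False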